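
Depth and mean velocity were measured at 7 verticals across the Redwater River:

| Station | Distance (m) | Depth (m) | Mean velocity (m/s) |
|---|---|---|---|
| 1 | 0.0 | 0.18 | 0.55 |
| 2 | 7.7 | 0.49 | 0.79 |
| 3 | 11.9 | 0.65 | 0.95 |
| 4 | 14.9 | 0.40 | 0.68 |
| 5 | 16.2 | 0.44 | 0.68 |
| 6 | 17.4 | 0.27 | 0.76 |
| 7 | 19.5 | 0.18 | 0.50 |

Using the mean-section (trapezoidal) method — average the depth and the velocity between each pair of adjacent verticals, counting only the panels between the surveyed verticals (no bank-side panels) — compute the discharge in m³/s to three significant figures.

6.07 m³/s

Panel 1-2: Δb = 7.7 m, d̄ = (0.18+0.49)/2 = 0.335, v̄ = (0.55+0.79)/2 = 0.67 → q = 7.7×0.335×0.67 = 1.728 m³/s
Panel 2-3: Δb = 4.2 m, d̄ = (0.49+0.65)/2 = 0.57, v̄ = (0.79+0.95)/2 = 0.87 → q = 4.2×0.57×0.87 = 2.083 m³/s
Panel 3-4: Δb = 3 m, d̄ = (0.65+0.40)/2 = 0.525, v̄ = (0.95+0.68)/2 = 0.815 → q = 3×0.525×0.815 = 1.284 m³/s
Panel 4-5: Δb = 1.3 m, d̄ = (0.40+0.44)/2 = 0.42, v̄ = (0.68+0.68)/2 = 0.68 → q = 1.3×0.42×0.68 = 0.3713 m³/s
Panel 5-6: Δb = 1.2 m, d̄ = (0.44+0.27)/2 = 0.355, v̄ = (0.68+0.76)/2 = 0.72 → q = 1.2×0.355×0.72 = 0.3067 m³/s
Panel 6-7: Δb = 2.1 m, d̄ = (0.27+0.18)/2 = 0.225, v̄ = (0.76+0.50)/2 = 0.63 → q = 2.1×0.225×0.63 = 0.2977 m³/s
Q = Σ q = 6.070 m³/s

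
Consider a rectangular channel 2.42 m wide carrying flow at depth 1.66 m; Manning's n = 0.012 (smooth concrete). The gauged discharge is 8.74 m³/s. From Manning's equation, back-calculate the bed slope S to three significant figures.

A = b·y = 2.42 × 1.66 = 4.017 m²
P = b + 2y = 2.42 + 2×1.66 = 5.740 m
R = A/P = 4.017/5.740 = 0.6999 m
S = (Q·n / (1·A·R^(2/3)))² = (8.74×0.012 / (1×4.017×0.7883))² = 0.001097

0.00110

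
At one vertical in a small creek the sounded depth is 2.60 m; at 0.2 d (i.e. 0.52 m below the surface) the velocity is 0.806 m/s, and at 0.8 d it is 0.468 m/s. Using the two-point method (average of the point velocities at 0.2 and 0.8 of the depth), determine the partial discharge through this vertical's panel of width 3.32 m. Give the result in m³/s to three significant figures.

v̄ = (0.806 + 0.468) / 2 = 0.6370 m/s
q = v̄ × d × w = 0.6370 × 2.60 × 3.32 = 5.499 m³/s

5.50 m³/s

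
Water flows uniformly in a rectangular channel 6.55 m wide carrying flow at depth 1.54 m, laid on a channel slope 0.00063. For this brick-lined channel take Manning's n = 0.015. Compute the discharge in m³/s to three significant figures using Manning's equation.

A = b·y = 6.55 × 1.54 = 10.09 m²
P = b + 2y = 6.55 + 2×1.54 = 9.630 m
R = A/P = 10.09/9.630 = 1.047 m
Q = (1/n)·A·R^(2/3)·S^(1/2) = (1/0.015) × 10.09 × 1.047^(2/3) × 0.00063^(1/2) = 17.41 m³/s

17.4 m³/s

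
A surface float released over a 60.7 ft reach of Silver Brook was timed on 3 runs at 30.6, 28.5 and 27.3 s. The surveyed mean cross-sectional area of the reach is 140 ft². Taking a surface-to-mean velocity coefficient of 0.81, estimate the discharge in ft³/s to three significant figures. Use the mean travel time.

239 ft³/s

t̄ = (30.6 + 28.5 + 27.3) / 3 = 28.8 s
v_surface = L / t̄ = 60.7 / 28.8 = 2.108 ft/s
v_mean = 0.81 × 2.108 = 1.707 ft/s
Q = A × v_mean = 140 × 1.707 = 239.0 ft³/s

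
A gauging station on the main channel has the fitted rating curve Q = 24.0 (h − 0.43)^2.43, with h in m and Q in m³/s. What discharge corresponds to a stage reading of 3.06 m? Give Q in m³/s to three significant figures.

252 m³/s

Q = 24.0 × (3.06 − 0.43)^2.43 = 24.0 × 2.63^2.43 = 251.6 m³/s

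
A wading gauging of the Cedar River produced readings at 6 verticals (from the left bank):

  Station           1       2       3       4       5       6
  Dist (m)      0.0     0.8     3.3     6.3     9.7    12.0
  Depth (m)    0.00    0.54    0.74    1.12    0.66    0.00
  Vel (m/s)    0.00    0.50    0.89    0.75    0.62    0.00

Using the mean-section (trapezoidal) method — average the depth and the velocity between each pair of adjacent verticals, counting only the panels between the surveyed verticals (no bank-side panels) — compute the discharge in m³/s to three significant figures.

Panel 1-2: Δb = 0.8 m, d̄ = (0.00+0.54)/2 = 0.27, v̄ = (0.00+0.50)/2 = 0.25 → q = 0.8×0.27×0.25 = 0.05400 m³/s
Panel 2-3: Δb = 2.5 m, d̄ = (0.54+0.74)/2 = 0.64, v̄ = (0.50+0.89)/2 = 0.695 → q = 2.5×0.64×0.695 = 1.112 m³/s
Panel 3-4: Δb = 3 m, d̄ = (0.74+1.12)/2 = 0.93, v̄ = (0.89+0.75)/2 = 0.82 → q = 3×0.93×0.82 = 2.288 m³/s
Panel 4-5: Δb = 3.4 m, d̄ = (1.12+0.66)/2 = 0.89, v̄ = (0.75+0.62)/2 = 0.685 → q = 3.4×0.89×0.685 = 2.073 m³/s
Panel 5-6: Δb = 2.3 m, d̄ = (0.66+0.00)/2 = 0.33, v̄ = (0.62+0.00)/2 = 0.31 → q = 2.3×0.33×0.31 = 0.2353 m³/s
Q = Σ q = 5.762 m³/s

5.76 m³/s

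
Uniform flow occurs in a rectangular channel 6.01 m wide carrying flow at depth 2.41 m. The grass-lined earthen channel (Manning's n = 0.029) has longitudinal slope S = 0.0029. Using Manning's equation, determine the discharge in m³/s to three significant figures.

A = b·y = 6.01 × 2.41 = 14.48 m²
P = b + 2y = 6.01 + 2×2.41 = 10.83 m
R = A/P = 14.48/10.83 = 1.337 m
Q = (1/n)·A·R^(2/3)·S^(1/2) = (1/0.029) × 14.48 × 1.337^(2/3) × 0.0029^(1/2) = 32.65 m³/s

32.6 m³/s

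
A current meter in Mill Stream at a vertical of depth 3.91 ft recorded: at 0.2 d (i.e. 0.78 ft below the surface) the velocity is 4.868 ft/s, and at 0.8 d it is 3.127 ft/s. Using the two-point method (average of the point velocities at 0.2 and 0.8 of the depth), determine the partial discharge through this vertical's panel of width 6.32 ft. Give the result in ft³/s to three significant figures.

v̄ = (4.868 + 3.127) / 2 = 3.998 ft/s
q = v̄ × d × w = 3.998 × 3.91 × 6.32 = 98.78 ft³/s

98.8 ft³/s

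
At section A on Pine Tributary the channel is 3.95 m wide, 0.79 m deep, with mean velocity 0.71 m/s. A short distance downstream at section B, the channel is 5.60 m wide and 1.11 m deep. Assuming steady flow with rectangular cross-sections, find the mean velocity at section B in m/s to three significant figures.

0.356 m/s

Q = A₁V₁ = (3.95×0.79) × 0.71 = 2.216 m³/s
A₂ = 5.60 × 1.11 = 6.216 m²
V₂ = Q/A₂ = 2.216/6.216 = 0.3564 m/s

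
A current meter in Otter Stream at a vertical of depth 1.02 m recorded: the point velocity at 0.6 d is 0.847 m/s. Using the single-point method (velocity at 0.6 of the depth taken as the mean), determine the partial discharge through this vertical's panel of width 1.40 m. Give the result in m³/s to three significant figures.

1.21 m³/s

v̄ = v₀.₆ = 0.847 m/s
q = v̄ × d × w = 0.8470 × 1.02 × 1.40 = 1.210 m³/s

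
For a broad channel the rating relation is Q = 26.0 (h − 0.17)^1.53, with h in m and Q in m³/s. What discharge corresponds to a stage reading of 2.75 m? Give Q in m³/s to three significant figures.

Q = 26.0 × (2.75 − 0.17)^1.53 = 26.0 × 2.58^1.53 = 110.9 m³/s

111 m³/s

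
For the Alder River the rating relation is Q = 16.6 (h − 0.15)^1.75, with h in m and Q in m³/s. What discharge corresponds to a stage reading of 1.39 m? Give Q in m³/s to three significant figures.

24.2 m³/s

Q = 16.6 × (1.39 − 0.15)^1.75 = 16.6 × 1.24^1.75 = 24.19 m³/s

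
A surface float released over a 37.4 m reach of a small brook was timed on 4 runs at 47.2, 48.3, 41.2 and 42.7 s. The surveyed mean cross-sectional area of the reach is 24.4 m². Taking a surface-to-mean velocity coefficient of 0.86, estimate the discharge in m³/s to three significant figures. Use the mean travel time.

17.5 m³/s

t̄ = (47.2 + 48.3 + 41.2 + 42.7) / 4 = 44.85 s
v_surface = L / t̄ = 37.4 / 44.85 = 0.8339 m/s
v_mean = 0.86 × 0.8339 = 0.7171 m/s
Q = A × v_mean = 24.4 × 0.7171 = 17.50 m³/s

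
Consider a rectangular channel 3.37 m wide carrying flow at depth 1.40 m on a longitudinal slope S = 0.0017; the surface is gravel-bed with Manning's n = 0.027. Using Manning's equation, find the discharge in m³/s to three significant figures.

A = b·y = 3.37 × 1.40 = 4.718 m²
P = b + 2y = 3.37 + 2×1.40 = 6.170 m
R = A/P = 4.718/6.170 = 0.7647 m
Q = (1/n)·A·R^(2/3)·S^(1/2) = (1/0.027) × 4.718 × 0.7647^(2/3) × 0.0017^(1/2) = 6.025 m³/s

6.02 m³/s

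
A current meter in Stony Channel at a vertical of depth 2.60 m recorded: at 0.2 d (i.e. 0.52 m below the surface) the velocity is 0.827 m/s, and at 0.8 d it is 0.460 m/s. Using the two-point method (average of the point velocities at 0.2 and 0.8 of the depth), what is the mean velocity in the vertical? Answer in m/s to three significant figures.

v̄ = (0.827 + 0.460) / 2 = 0.6435 m/s

0.644 m/s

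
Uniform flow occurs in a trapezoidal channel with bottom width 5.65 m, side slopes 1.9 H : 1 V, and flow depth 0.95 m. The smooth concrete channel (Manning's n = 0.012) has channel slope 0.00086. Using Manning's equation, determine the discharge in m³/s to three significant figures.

A = (b + z·y)·y = (5.65 + 1.9×0.95)×0.95 = 7.082 m²
P = b + 2y√(1+z²) = 5.65 + 2×0.95×√(1+1.9²) = 9.729 m
R = A/P = 7.082/9.729 = 0.7279 m
Q = (1/n)·A·R^(2/3)·S^(1/2) = (1/0.012) × 7.082 × 0.7279^(2/3) × 0.00086^(1/2) = 14.01 m³/s

14.0 m³/s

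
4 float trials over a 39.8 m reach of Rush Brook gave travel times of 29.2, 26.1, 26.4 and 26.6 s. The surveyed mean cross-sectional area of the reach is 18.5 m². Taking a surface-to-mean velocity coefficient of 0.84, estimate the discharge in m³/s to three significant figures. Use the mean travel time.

t̄ = (29.2 + 26.1 + 26.4 + 26.6) / 4 = 27.075 s
v_surface = L / t̄ = 39.8 / 27.075 = 1.470 m/s
v_mean = 0.84 × 1.470 = 1.235 m/s
Q = A × v_mean = 18.5 × 1.235 = 22.84 m³/s

22.8 m³/s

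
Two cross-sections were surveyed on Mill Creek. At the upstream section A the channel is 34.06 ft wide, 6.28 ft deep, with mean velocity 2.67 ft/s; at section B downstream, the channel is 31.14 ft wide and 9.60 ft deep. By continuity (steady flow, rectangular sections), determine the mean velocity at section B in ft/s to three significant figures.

1.91 ft/s

Q = A₁V₁ = (34.06×6.28) × 2.67 = 571.1 ft³/s
A₂ = 31.14 × 9.60 = 298.9 ft²
V₂ = Q/A₂ = 571.1/298.9 = 1.910 ft/s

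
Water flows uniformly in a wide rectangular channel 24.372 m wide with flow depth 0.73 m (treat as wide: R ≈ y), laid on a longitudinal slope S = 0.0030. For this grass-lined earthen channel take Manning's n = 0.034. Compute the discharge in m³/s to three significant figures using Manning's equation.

23.2 m³/s

A = b·y = 24.372 × 0.73 = 17.79 m²
Wide channel: R ≈ y = 0.73 m
Q = (1/n)·A·R^(2/3)·S^(1/2) = (1/0.034) × 17.79 × 0.7300^(2/3) × 0.0030^(1/2) = 23.24 m³/s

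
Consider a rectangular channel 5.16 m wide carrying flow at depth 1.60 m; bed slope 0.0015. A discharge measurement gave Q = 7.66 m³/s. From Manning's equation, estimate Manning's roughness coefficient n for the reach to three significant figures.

0.0414

A = b·y = 5.16 × 1.60 = 8.256 m²
P = b + 2y = 5.16 + 2×1.60 = 8.360 m
R = A/P = 8.256/8.360 = 0.9876 m
n = (1/Q)·A·R^(2/3)·S^(1/2) = (1/7.66) × 8.256 × 0.9917 × 0.03873 = 0.04140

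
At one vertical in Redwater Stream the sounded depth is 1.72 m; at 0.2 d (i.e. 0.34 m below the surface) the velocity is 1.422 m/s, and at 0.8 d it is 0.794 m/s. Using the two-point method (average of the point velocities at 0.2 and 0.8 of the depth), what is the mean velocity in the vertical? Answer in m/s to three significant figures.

v̄ = (1.422 + 0.794) / 2 = 1.108 m/s

1.11 m/s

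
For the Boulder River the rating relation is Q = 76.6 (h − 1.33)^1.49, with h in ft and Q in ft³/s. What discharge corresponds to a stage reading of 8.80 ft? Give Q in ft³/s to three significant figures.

1530 ft³/s

Q = 76.6 × (8.80 − 1.33)^1.49 = 76.6 × 7.47^1.49 = 1533 ft³/s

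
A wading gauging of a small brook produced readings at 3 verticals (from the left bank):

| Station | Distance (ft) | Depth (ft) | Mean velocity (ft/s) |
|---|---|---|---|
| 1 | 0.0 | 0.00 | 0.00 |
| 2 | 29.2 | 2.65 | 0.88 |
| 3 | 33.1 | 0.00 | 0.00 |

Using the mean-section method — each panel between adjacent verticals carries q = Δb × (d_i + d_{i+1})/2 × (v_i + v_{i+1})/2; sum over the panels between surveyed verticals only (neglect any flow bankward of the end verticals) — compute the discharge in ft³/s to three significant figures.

Panel 1-2: Δb = 29.2 ft, d̄ = (0.00+2.65)/2 = 1.325, v̄ = (0.00+0.88)/2 = 0.44 → q = 29.2×1.325×0.44 = 17.02 ft³/s
Panel 2-3: Δb = 3.9 ft, d̄ = (2.65+0.00)/2 = 1.325, v̄ = (0.88+0.00)/2 = 0.44 → q = 3.9×1.325×0.44 = 2.274 ft³/s
Q = Σ q = 19.30 ft³/s

19.3 ft³/s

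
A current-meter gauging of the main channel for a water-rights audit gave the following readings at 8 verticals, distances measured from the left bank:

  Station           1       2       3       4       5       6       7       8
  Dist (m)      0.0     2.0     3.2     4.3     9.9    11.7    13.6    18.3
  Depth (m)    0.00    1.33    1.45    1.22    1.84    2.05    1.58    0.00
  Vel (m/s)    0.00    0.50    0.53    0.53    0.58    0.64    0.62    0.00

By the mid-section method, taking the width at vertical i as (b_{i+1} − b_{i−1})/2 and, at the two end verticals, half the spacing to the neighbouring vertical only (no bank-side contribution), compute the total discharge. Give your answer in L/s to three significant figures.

w_2 = (3.2 − 0.0)/2 = 1.6 m; q_2 = 0.50 × 1.33 × 1.6 = 1.064 m³/s
w_3 = (4.3 − 2.0)/2 = 1.15 m; q_3 = 0.53 × 1.45 × 1.15 = 0.8838 m³/s
w_4 = (9.9 − 3.2)/2 = 3.35 m; q_4 = 0.53 × 1.22 × 3.35 = 2.166 m³/s
w_5 = (11.7 − 4.3)/2 = 3.7 m; q_5 = 0.58 × 1.84 × 3.7 = 3.949 m³/s
w_6 = (13.6 − 9.9)/2 = 1.85 m; q_6 = 0.64 × 2.05 × 1.85 = 2.427 m³/s
w_7 = (18.3 − 11.7)/2 = 3.3 m; q_7 = 0.62 × 1.58 × 3.3 = 3.233 m³/s
Stations 1, 8 contribute zero (depth or velocity is 0).
Q = Σ qᵢ = 13.72 m³/s
= 13.72 × 1000 = 13720 L/s

13700 L/s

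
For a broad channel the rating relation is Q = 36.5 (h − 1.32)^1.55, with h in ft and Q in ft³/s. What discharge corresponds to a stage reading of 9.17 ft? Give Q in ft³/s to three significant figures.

890 ft³/s

Q = 36.5 × (9.17 − 1.32)^1.55 = 36.5 × 7.85^1.55 = 889.9 ft³/s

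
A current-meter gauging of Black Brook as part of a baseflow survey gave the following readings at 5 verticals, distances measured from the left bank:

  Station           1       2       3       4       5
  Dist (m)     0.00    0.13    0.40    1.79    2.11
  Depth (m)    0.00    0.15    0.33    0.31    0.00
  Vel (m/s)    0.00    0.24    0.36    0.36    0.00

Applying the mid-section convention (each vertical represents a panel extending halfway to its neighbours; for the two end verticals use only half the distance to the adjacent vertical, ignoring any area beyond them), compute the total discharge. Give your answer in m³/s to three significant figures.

w_2 = (0.40 − 0.00)/2 = 0.2 m; q_2 = 0.24 × 0.15 × 0.2 = 0.007200 m³/s
w_3 = (1.79 − 0.13)/2 = 0.83 m; q_3 = 0.36 × 0.33 × 0.83 = 0.09860 m³/s
w_4 = (2.11 − 0.40)/2 = 0.855 m; q_4 = 0.36 × 0.31 × 0.855 = 0.09542 m³/s
Stations 1, 5 contribute zero (depth or velocity is 0).
Q = Σ qᵢ = 0.2012 m³/s

0.201 m³/s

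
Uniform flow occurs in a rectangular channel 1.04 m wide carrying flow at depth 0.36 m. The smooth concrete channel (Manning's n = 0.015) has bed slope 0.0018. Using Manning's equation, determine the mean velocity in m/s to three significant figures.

A = b·y = 1.04 × 0.36 = 0.3744 m²
P = b + 2y = 1.04 + 2×0.36 = 1.760 m
R = A/P = 0.3744/1.760 = 0.2127 m
Q = (1/n)·A·R^(2/3)·S^(1/2) = (1/0.015) × 0.3744 × 0.2127^(2/3) × 0.0018^(1/2) = 0.3774 m³/s
V = Q/A = 0.3774/0.3744 = 1.008 m/s

1.01 m/s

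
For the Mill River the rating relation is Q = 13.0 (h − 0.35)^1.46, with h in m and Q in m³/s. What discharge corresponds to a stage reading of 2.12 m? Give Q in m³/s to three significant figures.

29.9 m³/s

Q = 13.0 × (2.12 − 0.35)^1.46 = 13.0 × 1.77^1.46 = 29.92 m³/s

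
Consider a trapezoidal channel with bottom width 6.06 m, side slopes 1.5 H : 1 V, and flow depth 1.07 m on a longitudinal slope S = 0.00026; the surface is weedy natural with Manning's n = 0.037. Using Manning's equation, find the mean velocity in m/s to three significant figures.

0.384 m/s

A = (b + z·y)·y = (6.06 + 1.5×1.07)×1.07 = 8.202 m²
P = b + 2y√(1+z²) = 6.06 + 2×1.07×√(1+1.5²) = 9.918 m
R = A/P = 8.202/9.918 = 0.8269 m
Q = (1/n)·A·R^(2/3)·S^(1/2) = (1/0.037) × 8.202 × 0.8269^(2/3) × 0.00026^(1/2) = 3.149 m³/s
V = Q/A = 3.149/8.202 = 0.3839 m/s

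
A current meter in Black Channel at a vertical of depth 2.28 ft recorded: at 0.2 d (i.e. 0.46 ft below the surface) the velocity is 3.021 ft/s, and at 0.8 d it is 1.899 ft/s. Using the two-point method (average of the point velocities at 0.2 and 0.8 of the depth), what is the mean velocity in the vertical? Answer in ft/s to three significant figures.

v̄ = (3.021 + 1.899) / 2 = 2.460 ft/s

2.46 ft/s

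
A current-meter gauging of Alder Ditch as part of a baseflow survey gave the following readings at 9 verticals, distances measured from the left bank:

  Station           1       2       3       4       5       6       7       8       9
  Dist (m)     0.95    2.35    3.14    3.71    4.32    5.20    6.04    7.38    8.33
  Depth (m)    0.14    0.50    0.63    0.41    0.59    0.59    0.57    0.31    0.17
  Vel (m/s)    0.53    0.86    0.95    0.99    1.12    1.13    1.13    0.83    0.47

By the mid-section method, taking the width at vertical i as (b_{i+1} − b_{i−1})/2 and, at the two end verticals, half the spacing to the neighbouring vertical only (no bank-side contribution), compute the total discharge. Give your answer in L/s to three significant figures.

3270 L/s

w_1 = (2.35 − 0.95)/2 = 0.7 m; q_1 = 0.53 × 0.14 × 0.7 = 0.05194 m³/s
w_2 = (3.14 − 0.95)/2 = 1.095 m; q_2 = 0.86 × 0.50 × 1.095 = 0.4709 m³/s
w_3 = (3.71 − 2.35)/2 = 0.68 m; q_3 = 0.95 × 0.63 × 0.68 = 0.4070 m³/s
w_4 = (4.32 − 3.14)/2 = 0.59 m; q_4 = 0.99 × 0.41 × 0.59 = 0.2395 m³/s
w_5 = (5.20 − 3.71)/2 = 0.745 m; q_5 = 1.12 × 0.59 × 0.745 = 0.4923 m³/s
w_6 = (6.04 − 4.32)/2 = 0.86 m; q_6 = 1.13 × 0.59 × 0.86 = 0.5734 m³/s
w_7 = (7.38 − 5.20)/2 = 1.09 m; q_7 = 1.13 × 0.57 × 1.09 = 0.7021 m³/s
w_8 = (8.33 − 6.04)/2 = 1.145 m; q_8 = 0.83 × 0.31 × 1.145 = 0.2946 m³/s
w_9 = (8.33 − 7.38)/2 = 0.475 m; q_9 = 0.47 × 0.17 × 0.475 = 0.03795 m³/s
Q = Σ qᵢ = 3.270 m³/s
= 3.270 × 1000 = 3270 L/s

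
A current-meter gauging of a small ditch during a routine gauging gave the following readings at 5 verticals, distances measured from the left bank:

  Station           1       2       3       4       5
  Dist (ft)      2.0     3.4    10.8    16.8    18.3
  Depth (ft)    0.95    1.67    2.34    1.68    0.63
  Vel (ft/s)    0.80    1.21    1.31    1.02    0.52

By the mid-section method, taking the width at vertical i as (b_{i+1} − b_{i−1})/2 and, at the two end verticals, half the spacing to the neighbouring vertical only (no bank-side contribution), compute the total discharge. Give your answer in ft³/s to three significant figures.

w_1 = (3.4 − 2.0)/2 = 0.7 ft; q_1 = 0.80 × 0.95 × 0.7 = 0.5320 ft³/s
w_2 = (10.8 − 2.0)/2 = 4.4 ft; q_2 = 1.21 × 1.67 × 4.4 = 8.891 ft³/s
w_3 = (16.8 − 3.4)/2 = 6.7 ft; q_3 = 1.31 × 2.34 × 6.7 = 20.54 ft³/s
w_4 = (18.3 − 10.8)/2 = 3.75 ft; q_4 = 1.02 × 1.68 × 3.75 = 6.426 ft³/s
w_5 = (18.3 − 16.8)/2 = 0.75 ft; q_5 = 0.52 × 0.63 × 0.75 = 0.2457 ft³/s
Q = Σ qᵢ = 36.63 ft³/s

36.6 ft³/s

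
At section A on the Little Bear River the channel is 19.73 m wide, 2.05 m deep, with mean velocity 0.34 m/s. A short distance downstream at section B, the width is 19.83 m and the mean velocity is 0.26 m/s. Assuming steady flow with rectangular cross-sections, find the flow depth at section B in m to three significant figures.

Q = A₁V₁ = (19.73×2.05) × 0.34 = 13.75 m³/s
d₂ = Q/(b₂ V₂) = 13.75/(19.83×0.26) = 2.667 m

2.67 m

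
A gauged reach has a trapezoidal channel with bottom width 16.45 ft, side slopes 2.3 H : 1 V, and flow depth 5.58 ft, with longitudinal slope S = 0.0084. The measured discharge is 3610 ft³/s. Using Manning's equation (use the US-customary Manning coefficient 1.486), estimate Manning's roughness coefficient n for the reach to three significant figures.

0.0147

A = (b + z·y)·y = (16.45 + 2.3×5.58)×5.58 = 163.4 ft²
P = b + 2y√(1+z²) = 16.45 + 2×5.58×√(1+2.3²) = 44.44 ft
R = A/P = 163.4/44.44 = 3.677 ft
n = (1.486/Q)·A·R^(2/3)·S^(1/2) = (1.486/3610) × 163.4 × 2.382 × 0.09165 = 0.01469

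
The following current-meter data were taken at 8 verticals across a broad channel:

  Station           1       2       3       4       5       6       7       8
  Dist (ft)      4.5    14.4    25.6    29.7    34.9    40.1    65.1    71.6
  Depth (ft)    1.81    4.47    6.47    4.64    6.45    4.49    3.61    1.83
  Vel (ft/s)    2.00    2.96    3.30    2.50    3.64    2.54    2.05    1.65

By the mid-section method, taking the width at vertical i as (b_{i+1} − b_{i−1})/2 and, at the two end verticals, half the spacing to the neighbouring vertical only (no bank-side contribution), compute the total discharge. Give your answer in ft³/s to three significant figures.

795 ft³/s

w_1 = (14.4 − 4.5)/2 = 4.95 ft; q_1 = 2.00 × 1.81 × 4.95 = 17.92 ft³/s
w_2 = (25.6 − 4.5)/2 = 10.55 ft; q_2 = 2.96 × 4.47 × 10.55 = 139.6 ft³/s
w_3 = (29.7 − 14.4)/2 = 7.65 ft; q_3 = 3.30 × 6.47 × 7.65 = 163.3 ft³/s
w_4 = (34.9 − 25.6)/2 = 4.65 ft; q_4 = 2.50 × 4.64 × 4.65 = 53.94 ft³/s
w_5 = (40.1 − 29.7)/2 = 5.2 ft; q_5 = 3.64 × 6.45 × 5.2 = 122.1 ft³/s
w_6 = (65.1 − 34.9)/2 = 15.1 ft; q_6 = 2.54 × 4.49 × 15.1 = 172.2 ft³/s
w_7 = (71.6 − 40.1)/2 = 15.75 ft; q_7 = 2.05 × 3.61 × 15.75 = 116.6 ft³/s
w_8 = (71.6 − 65.1)/2 = 3.25 ft; q_8 = 1.65 × 1.83 × 3.25 = 9.813 ft³/s
Q = Σ qᵢ = 795.4 ft³/s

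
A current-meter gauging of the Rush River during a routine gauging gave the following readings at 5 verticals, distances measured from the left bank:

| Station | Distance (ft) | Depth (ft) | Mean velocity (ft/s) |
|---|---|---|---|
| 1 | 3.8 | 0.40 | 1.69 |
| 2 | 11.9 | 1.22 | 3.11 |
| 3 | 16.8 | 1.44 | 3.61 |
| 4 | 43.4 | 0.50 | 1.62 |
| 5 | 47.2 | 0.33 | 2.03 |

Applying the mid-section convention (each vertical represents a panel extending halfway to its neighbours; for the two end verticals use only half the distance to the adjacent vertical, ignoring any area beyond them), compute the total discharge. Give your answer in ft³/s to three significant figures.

123 ft³/s

w_1 = (11.9 − 3.8)/2 = 4.05 ft; q_1 = 1.69 × 0.40 × 4.05 = 2.738 ft³/s
w_2 = (16.8 − 3.8)/2 = 6.5 ft; q_2 = 3.11 × 1.22 × 6.5 = 24.66 ft³/s
w_3 = (43.4 − 11.9)/2 = 15.75 ft; q_3 = 3.61 × 1.44 × 15.75 = 81.87 ft³/s
w_4 = (47.2 − 16.8)/2 = 15.2 ft; q_4 = 1.62 × 0.50 × 15.2 = 12.31 ft³/s
w_5 = (47.2 − 43.4)/2 = 1.9 ft; q_5 = 2.03 × 0.33 × 1.9 = 1.273 ft³/s
Q = Σ qᵢ = 122.9 ft³/s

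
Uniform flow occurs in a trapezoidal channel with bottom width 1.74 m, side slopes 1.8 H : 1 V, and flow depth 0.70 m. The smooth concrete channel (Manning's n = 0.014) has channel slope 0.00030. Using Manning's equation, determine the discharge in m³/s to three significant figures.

1.54 m³/s

A = (b + z·y)·y = (1.74 + 1.8×0.70)×0.70 = 2.100 m²
P = b + 2y√(1+z²) = 1.74 + 2×0.70×√(1+1.8²) = 4.623 m
R = A/P = 2.100/4.623 = 0.4543 m
Q = (1/n)·A·R^(2/3)·S^(1/2) = (1/0.014) × 2.100 × 0.4543^(2/3) × 0.00030^(1/2) = 1.535 m³/s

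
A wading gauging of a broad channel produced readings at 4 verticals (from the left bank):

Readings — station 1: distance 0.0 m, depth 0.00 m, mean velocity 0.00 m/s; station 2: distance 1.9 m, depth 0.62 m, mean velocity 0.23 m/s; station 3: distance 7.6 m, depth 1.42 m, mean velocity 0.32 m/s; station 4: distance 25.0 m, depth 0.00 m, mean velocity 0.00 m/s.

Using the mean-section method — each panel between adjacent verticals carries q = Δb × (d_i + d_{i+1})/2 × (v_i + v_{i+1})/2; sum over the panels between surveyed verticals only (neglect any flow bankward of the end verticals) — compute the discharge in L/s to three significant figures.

Panel 1-2: Δb = 1.9 m, d̄ = (0.00+0.62)/2 = 0.31, v̄ = (0.00+0.23)/2 = 0.115 → q = 1.9×0.31×0.115 = 0.06774 m³/s
Panel 2-3: Δb = 5.7 m, d̄ = (0.62+1.42)/2 = 1.02, v̄ = (0.23+0.32)/2 = 0.275 → q = 5.7×1.02×0.275 = 1.599 m³/s
Panel 3-4: Δb = 17.4 m, d̄ = (1.42+0.00)/2 = 0.71, v̄ = (0.32+0.00)/2 = 0.16 → q = 17.4×0.71×0.16 = 1.977 m³/s
Q = Σ q = 3.643 m³/s
= 3.643 × 1000 = 3643 L/s

3640 L/s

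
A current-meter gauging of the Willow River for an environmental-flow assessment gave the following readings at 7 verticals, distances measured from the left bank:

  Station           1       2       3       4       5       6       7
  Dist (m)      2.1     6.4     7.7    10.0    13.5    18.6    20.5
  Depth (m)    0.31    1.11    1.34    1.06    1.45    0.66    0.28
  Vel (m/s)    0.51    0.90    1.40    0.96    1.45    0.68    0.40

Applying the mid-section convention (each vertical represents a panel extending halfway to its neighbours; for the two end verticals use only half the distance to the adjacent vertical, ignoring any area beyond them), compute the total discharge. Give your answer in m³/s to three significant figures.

20.2 m³/s

w_1 = (6.4 − 2.1)/2 = 2.15 m; q_1 = 0.51 × 0.31 × 2.15 = 0.3399 m³/s
w_2 = (7.7 − 2.1)/2 = 2.8 m; q_2 = 0.90 × 1.11 × 2.8 = 2.797 m³/s
w_3 = (10.0 − 6.4)/2 = 1.8 m; q_3 = 1.40 × 1.34 × 1.8 = 3.377 m³/s
w_4 = (13.5 − 7.7)/2 = 2.9 m; q_4 = 0.96 × 1.06 × 2.9 = 2.951 m³/s
w_5 = (18.6 − 10.0)/2 = 4.3 m; q_5 = 1.45 × 1.45 × 4.3 = 9.041 m³/s
w_6 = (20.5 − 13.5)/2 = 3.5 m; q_6 = 0.68 × 0.66 × 3.5 = 1.571 m³/s
w_7 = (20.5 − 18.6)/2 = 0.95 m; q_7 = 0.40 × 0.28 × 0.95 = 0.1064 m³/s
Q = Σ qᵢ = 20.18 m³/s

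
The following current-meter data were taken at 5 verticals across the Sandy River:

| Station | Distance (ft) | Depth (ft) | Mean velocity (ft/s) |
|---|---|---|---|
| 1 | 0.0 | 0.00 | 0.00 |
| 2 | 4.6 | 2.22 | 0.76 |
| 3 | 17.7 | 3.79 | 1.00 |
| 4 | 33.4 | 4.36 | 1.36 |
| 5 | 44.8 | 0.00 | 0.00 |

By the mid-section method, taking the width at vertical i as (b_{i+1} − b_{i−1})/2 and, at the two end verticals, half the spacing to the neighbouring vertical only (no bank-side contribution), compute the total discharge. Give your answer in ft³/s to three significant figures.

w_2 = (17.7 − 0.0)/2 = 8.85 ft; q_2 = 0.76 × 2.22 × 8.85 = 14.93 ft³/s
w_3 = (33.4 − 4.6)/2 = 14.4 ft; q_3 = 1.00 × 3.79 × 14.4 = 54.58 ft³/s
w_4 = (44.8 − 17.7)/2 = 13.55 ft; q_4 = 1.36 × 4.36 × 13.55 = 80.35 ft³/s
Stations 1, 5 contribute zero (depth or velocity is 0).
Q = Σ qᵢ = 149.9 ft³/s

150 ft³/s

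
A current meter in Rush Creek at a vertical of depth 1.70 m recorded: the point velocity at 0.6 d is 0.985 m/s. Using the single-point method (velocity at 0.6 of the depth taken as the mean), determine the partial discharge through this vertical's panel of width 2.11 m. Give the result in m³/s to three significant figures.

v̄ = v₀.₆ = 0.985 m/s
q = v̄ × d × w = 0.9850 × 1.70 × 2.11 = 3.533 m³/s

3.53 m³/s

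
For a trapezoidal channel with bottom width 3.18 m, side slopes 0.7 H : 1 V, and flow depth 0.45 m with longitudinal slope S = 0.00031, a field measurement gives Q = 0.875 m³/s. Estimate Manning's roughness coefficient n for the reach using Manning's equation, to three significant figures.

A = (b + z·y)·y = (3.18 + 0.7×0.45)×0.45 = 1.573 m²
P = b + 2y√(1+z²) = 3.18 + 2×0.45×√(1+0.7²) = 4.279 m
R = A/P = 1.573/4.279 = 0.3676 m
n = (1/Q)·A·R^(2/3)·S^(1/2) = (1/0.875) × 1.573 × 0.5131 × 0.01761 = 0.01624

0.0162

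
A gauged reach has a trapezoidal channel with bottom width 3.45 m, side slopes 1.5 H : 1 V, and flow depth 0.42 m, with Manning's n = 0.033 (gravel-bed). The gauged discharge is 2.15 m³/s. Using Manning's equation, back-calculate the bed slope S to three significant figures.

0.00708

A = (b + z·y)·y = (3.45 + 1.5×0.42)×0.42 = 1.714 m²
P = b + 2y√(1+z²) = 3.45 + 2×0.42×√(1+1.5²) = 4.964 m
R = A/P = 1.714/4.964 = 0.3452 m
S = (Q·n / (1·A·R^(2/3)))² = (2.15×0.033 / (1×1.714×0.4921))² = 0.007080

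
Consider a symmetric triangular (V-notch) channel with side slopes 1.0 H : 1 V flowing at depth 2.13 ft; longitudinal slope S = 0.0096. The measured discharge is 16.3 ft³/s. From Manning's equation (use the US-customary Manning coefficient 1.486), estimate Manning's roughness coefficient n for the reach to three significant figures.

0.0335

A = z·y² = 1.0×2.13² = 4.537 ft²
P = 2y√(1+z²) = 2×2.13×√(1+1.0²) = 6.025 ft
R = A/P = 4.537/6.025 = 0.7531 ft
n = (1.486/Q)·A·R^(2/3)·S^(1/2) = (1.486/16.3) × 4.537 × 0.8277 × 0.09798 = 0.03354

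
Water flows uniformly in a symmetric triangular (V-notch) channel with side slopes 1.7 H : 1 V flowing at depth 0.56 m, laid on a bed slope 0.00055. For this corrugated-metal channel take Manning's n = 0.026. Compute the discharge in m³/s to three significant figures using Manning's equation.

A = z·y² = 1.7×0.56² = 0.5331 m²
P = 2y√(1+z²) = 2×0.56×√(1+1.7²) = 2.209 m
R = A/P = 0.5331/2.209 = 0.2413 m
Q = (1/n)·A·R^(2/3)·S^(1/2) = (1/0.026) × 0.5331 × 0.2413^(2/3) × 0.00055^(1/2) = 0.1864 m³/s

0.186 m³/s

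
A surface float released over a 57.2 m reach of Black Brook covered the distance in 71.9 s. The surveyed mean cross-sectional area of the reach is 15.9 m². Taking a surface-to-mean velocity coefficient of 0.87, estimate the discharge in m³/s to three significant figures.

11.0 m³/s

v_surface = L / t̄ = 57.2 / 71.9 = 0.7955 m/s
v_mean = 0.87 × 0.7955 = 0.6921 m/s
Q = A × v_mean = 15.9 × 0.6921 = 11.00 m³/s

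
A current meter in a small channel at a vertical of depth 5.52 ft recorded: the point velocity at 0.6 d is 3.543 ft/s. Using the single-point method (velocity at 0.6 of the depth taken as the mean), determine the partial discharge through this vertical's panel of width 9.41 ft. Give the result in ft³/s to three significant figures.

v̄ = v₀.₆ = 3.543 ft/s
q = v̄ × d × w = 3.543 × 5.52 × 9.41 = 184.0 ft³/s

184 ft³/s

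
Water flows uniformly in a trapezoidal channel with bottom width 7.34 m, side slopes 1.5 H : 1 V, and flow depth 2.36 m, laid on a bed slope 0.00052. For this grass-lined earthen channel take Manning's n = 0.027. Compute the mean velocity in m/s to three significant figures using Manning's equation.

1.17 m/s

A = (b + z·y)·y = (7.34 + 1.5×2.36)×2.36 = 25.68 m²
P = b + 2y√(1+z²) = 7.34 + 2×2.36×√(1+1.5²) = 15.85 m
R = A/P = 25.68/15.85 = 1.620 m
Q = (1/n)·A·R^(2/3)·S^(1/2) = (1/0.027) × 25.68 × 1.620^(2/3) × 0.00052^(1/2) = 29.91 m³/s
V = Q/A = 29.91/25.68 = 1.165 m/s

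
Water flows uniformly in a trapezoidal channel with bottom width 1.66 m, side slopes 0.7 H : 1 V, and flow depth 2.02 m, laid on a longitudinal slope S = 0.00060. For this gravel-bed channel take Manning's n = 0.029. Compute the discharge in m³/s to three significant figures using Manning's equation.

5.04 m³/s

A = (b + z·y)·y = (1.66 + 0.7×2.02)×2.02 = 6.209 m²
P = b + 2y√(1+z²) = 1.66 + 2×2.02×√(1+0.7²) = 6.591 m
R = A/P = 6.209/6.591 = 0.9421 m
Q = (1/n)·A·R^(2/3)·S^(1/2) = (1/0.029) × 6.209 × 0.9421^(2/3) × 0.00060^(1/2) = 5.040 m³/s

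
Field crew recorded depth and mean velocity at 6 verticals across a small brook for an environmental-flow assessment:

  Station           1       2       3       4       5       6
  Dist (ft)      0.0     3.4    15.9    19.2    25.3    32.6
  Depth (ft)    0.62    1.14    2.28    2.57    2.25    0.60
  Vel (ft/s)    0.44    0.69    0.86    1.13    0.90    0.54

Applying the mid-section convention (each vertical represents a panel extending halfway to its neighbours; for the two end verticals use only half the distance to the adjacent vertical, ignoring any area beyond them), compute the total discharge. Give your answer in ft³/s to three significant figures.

w_1 = (3.4 − 0.0)/2 = 1.7 ft; q_1 = 0.44 × 0.62 × 1.7 = 0.4638 ft³/s
w_2 = (15.9 − 0.0)/2 = 7.95 ft; q_2 = 0.69 × 1.14 × 7.95 = 6.253 ft³/s
w_3 = (19.2 − 3.4)/2 = 7.9 ft; q_3 = 0.86 × 2.28 × 7.9 = 15.49 ft³/s
w_4 = (25.3 − 15.9)/2 = 4.7 ft; q_4 = 1.13 × 2.57 × 4.7 = 13.65 ft³/s
w_5 = (32.6 − 19.2)/2 = 6.7 ft; q_5 = 0.90 × 2.25 × 6.7 = 13.57 ft³/s
w_6 = (32.6 − 25.3)/2 = 3.65 ft; q_6 = 0.54 × 0.60 × 3.65 = 1.183 ft³/s
Q = Σ qᵢ = 50.61 ft³/s

50.6 ft³/s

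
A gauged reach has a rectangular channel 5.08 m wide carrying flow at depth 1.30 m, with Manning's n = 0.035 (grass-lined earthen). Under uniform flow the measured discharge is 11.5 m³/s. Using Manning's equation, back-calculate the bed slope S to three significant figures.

0.00454

A = b·y = 5.08 × 1.30 = 6.604 m²
P = b + 2y = 5.08 + 2×1.30 = 7.680 m
R = A/P = 6.604/7.680 = 0.8599 m
S = (Q·n / (1·A·R^(2/3)))² = (11.5×0.035 / (1×6.604×0.9043))² = 0.004543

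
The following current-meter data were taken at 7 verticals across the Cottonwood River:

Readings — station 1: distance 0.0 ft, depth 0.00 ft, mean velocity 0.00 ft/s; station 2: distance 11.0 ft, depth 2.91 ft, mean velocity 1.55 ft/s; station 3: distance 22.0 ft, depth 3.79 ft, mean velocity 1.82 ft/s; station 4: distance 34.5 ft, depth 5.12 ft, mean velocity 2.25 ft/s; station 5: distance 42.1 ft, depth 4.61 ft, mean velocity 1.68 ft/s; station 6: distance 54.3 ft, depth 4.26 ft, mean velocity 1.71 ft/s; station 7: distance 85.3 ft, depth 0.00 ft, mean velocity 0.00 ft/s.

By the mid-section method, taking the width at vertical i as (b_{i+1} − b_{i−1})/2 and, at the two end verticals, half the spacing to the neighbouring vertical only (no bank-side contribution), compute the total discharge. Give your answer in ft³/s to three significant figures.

480 ft³/s

w_2 = (22.0 − 0.0)/2 = 11 ft; q_2 = 1.55 × 2.91 × 11 = 49.62 ft³/s
w_3 = (34.5 − 11.0)/2 = 11.75 ft; q_3 = 1.82 × 3.79 × 11.75 = 81.05 ft³/s
w_4 = (42.1 − 22.0)/2 = 10.05 ft; q_4 = 2.25 × 5.12 × 10.05 = 115.8 ft³/s
w_5 = (54.3 − 34.5)/2 = 9.9 ft; q_5 = 1.68 × 4.61 × 9.9 = 76.67 ft³/s
w_6 = (85.3 − 42.1)/2 = 21.6 ft; q_6 = 1.71 × 4.26 × 21.6 = 157.3 ft³/s
Stations 1, 7 contribute zero (depth or velocity is 0).
Q = Σ qᵢ = 480.5 ft³/s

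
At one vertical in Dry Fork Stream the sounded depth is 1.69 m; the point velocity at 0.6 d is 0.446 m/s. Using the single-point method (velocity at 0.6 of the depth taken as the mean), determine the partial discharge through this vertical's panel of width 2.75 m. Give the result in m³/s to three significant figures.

2.07 m³/s

v̄ = v₀.₆ = 0.446 m/s
q = v̄ × d × w = 0.4460 × 1.69 × 2.75 = 2.073 m³/s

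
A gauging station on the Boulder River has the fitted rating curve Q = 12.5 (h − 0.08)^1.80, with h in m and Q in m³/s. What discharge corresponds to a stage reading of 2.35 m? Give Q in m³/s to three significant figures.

Q = 12.5 × (2.35 − 0.08)^1.80 = 12.5 × 2.27^1.80 = 54.67 m³/s

54.7 m³/s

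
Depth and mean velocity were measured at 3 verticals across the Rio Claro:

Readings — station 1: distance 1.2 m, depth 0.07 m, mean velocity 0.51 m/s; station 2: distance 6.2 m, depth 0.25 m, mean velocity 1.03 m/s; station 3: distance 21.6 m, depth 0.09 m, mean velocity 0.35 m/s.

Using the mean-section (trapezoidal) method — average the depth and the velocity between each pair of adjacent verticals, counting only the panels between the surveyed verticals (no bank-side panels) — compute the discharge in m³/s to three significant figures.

Panel 1-2: Δb = 5 m, d̄ = (0.07+0.25)/2 = 0.16, v̄ = (0.51+1.03)/2 = 0.77 → q = 5×0.16×0.77 = 0.6160 m³/s
Panel 2-3: Δb = 15.4 m, d̄ = (0.25+0.09)/2 = 0.17, v̄ = (1.03+0.35)/2 = 0.69 → q = 15.4×0.17×0.69 = 1.806 m³/s
Q = Σ q = 2.422 m³/s

2.42 m³/s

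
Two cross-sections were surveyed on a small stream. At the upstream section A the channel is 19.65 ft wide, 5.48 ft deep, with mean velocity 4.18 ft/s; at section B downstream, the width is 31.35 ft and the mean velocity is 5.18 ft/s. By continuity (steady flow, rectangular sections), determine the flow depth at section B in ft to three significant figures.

2.77 ft

Q = A₁V₁ = (19.65×5.48) × 4.18 = 450.1 ft³/s
d₂ = Q/(b₂ V₂) = 450.1/(31.35×5.18) = 2.772 ft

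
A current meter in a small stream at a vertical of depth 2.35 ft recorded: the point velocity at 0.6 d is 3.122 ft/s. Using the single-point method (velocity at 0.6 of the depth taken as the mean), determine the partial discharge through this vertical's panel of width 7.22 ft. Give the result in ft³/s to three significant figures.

v̄ = v₀.₆ = 3.122 ft/s
q = v̄ × d × w = 3.122 × 2.35 × 7.22 = 52.97 ft³/s

53.0 ft³/s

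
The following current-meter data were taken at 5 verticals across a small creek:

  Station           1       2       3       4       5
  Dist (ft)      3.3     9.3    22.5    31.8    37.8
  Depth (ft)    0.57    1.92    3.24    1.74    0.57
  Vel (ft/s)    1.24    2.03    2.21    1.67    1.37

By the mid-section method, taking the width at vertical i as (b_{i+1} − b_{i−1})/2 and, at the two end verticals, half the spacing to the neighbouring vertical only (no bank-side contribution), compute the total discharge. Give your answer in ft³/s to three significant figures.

145 ft³/s

w_1 = (9.3 − 3.3)/2 = 3 ft; q_1 = 1.24 × 0.57 × 3 = 2.120 ft³/s
w_2 = (22.5 − 3.3)/2 = 9.6 ft; q_2 = 2.03 × 1.92 × 9.6 = 37.42 ft³/s
w_3 = (31.8 − 9.3)/2 = 11.25 ft; q_3 = 2.21 × 3.24 × 11.25 = 80.55 ft³/s
w_4 = (37.8 − 22.5)/2 = 7.65 ft; q_4 = 1.67 × 1.74 × 7.65 = 22.23 ft³/s
w_5 = (37.8 − 31.8)/2 = 3 ft; q_5 = 1.37 × 0.57 × 3 = 2.343 ft³/s
Q = Σ qᵢ = 144.7 ft³/s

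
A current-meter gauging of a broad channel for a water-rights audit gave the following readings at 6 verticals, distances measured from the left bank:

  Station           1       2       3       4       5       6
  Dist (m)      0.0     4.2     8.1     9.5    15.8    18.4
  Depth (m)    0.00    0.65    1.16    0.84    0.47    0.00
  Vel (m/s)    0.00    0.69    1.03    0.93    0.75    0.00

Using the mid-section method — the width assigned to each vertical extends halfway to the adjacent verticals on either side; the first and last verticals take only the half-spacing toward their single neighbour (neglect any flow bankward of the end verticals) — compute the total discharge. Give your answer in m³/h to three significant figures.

w_2 = (8.1 − 0.0)/2 = 4.05 m; q_2 = 0.69 × 0.65 × 4.05 = 1.816 m³/s
w_3 = (9.5 − 4.2)/2 = 2.65 m; q_3 = 1.03 × 1.16 × 2.65 = 3.166 m³/s
w_4 = (15.8 − 8.1)/2 = 3.85 m; q_4 = 0.93 × 0.84 × 3.85 = 3.008 m³/s
w_5 = (18.4 − 9.5)/2 = 4.45 m; q_5 = 0.75 × 0.47 × 4.45 = 1.569 m³/s
Stations 1, 6 contribute zero (depth or velocity is 0).
Q = Σ qᵢ = 9.559 m³/s
= 9.559 × 3600 = 34410 m³/h

34400 m³/h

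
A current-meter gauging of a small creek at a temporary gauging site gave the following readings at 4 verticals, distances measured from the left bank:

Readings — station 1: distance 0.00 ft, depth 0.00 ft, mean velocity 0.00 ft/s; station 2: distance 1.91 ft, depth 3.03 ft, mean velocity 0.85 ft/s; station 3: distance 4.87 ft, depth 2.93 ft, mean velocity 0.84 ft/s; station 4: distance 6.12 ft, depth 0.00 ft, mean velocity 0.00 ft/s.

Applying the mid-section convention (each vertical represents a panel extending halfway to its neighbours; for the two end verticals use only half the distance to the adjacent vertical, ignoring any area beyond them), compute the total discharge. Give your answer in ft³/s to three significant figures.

w_2 = (4.87 − 0.00)/2 = 2.435 ft; q_2 = 0.85 × 3.03 × 2.435 = 6.271 ft³/s
w_3 = (6.12 − 1.91)/2 = 2.105 ft; q_3 = 0.84 × 2.93 × 2.105 = 5.181 ft³/s
Stations 1, 4 contribute zero (depth or velocity is 0).
Q = Σ qᵢ = 11.45 ft³/s

11.5 ft³/s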